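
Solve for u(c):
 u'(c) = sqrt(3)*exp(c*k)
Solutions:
 u(c) = C1 + sqrt(3)*exp(c*k)/k


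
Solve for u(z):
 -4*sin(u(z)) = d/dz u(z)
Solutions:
 u(z) = -acos((-C1 - exp(8*z))/(C1 - exp(8*z))) + 2*pi
 u(z) = acos((-C1 - exp(8*z))/(C1 - exp(8*z)))


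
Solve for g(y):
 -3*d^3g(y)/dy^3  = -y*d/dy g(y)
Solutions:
 g(y) = C1 + Integral(C2*airyai(3^(2/3)*y/3) + C3*airybi(3^(2/3)*y/3), y)


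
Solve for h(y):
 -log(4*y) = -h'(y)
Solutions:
 h(y) = C1 + y*log(y) - y + y*log(4)


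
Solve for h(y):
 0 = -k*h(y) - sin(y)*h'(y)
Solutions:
 h(y) = C1*exp(k*(-log(cos(y) - 1) + log(cos(y) + 1))/2)


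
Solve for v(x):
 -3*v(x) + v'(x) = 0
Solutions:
 v(x) = C1*exp(3*x)


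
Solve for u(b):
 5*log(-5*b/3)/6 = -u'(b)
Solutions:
 u(b) = C1 - 5*b*log(-b)/6 + 5*b*(-log(5) + 1 + log(3))/6


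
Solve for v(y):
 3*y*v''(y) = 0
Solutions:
 v(y) = C1 + C2*y


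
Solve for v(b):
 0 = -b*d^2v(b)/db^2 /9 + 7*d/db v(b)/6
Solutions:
 v(b) = C1 + C2*b^(23/2)


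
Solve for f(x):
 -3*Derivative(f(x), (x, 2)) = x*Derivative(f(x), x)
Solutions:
 f(x) = C1 + C2*erf(sqrt(6)*x/6)


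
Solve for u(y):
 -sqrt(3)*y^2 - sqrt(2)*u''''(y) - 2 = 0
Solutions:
 u(y) = C1 + C2*y + C3*y^2 + C4*y^3 - sqrt(6)*y^6/720 - sqrt(2)*y^4/24


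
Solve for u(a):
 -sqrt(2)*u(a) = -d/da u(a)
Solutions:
 u(a) = C1*exp(sqrt(2)*a)


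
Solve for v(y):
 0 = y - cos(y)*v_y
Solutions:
 v(y) = C1 + Integral(y/cos(y), y)


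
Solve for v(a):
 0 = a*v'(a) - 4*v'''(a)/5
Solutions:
 v(a) = C1 + Integral(C2*airyai(10^(1/3)*a/2) + C3*airybi(10^(1/3)*a/2), a)


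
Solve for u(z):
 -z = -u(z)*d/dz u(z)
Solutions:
 u(z) = -sqrt(C1 + z^2)
 u(z) = sqrt(C1 + z^2)


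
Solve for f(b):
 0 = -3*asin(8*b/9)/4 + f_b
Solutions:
 f(b) = C1 + 3*b*asin(8*b/9)/4 + 3*sqrt(81 - 64*b^2)/32


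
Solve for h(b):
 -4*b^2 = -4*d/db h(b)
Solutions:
 h(b) = C1 + b^3/3


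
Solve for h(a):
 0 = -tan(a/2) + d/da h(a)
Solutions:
 h(a) = C1 - 2*log(cos(a/2))


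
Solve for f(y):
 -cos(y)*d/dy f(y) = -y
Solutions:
 f(y) = C1 + Integral(y/cos(y), y)


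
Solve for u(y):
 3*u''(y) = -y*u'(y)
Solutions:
 u(y) = C1 + C2*erf(sqrt(6)*y/6)


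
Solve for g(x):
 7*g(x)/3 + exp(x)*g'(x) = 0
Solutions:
 g(x) = C1*exp(7*exp(-x)/3)


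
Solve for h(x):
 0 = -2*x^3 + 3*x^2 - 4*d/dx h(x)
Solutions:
 h(x) = C1 - x^4/8 + x^3/4


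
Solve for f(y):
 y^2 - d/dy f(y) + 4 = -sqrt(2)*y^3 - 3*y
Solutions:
 f(y) = C1 + sqrt(2)*y^4/4 + y^3/3 + 3*y^2/2 + 4*y


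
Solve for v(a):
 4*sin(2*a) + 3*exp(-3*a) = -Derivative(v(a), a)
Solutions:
 v(a) = C1 + 2*cos(2*a) + exp(-3*a)


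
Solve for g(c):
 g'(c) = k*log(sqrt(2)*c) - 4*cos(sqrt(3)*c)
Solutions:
 g(c) = C1 + c*k*(log(c) - 1) + c*k*log(2)/2 - 4*sqrt(3)*sin(sqrt(3)*c)/3


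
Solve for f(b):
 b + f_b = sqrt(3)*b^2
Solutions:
 f(b) = C1 + sqrt(3)*b^3/3 - b^2/2


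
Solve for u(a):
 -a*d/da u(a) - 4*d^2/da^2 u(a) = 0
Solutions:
 u(a) = C1 + C2*erf(sqrt(2)*a/4)


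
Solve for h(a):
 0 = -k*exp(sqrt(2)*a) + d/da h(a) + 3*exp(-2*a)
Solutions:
 h(a) = C1 + sqrt(2)*k*exp(sqrt(2)*a)/2 + 3*exp(-2*a)/2


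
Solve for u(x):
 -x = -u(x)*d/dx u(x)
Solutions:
 u(x) = -sqrt(C1 + x^2)
 u(x) = sqrt(C1 + x^2)


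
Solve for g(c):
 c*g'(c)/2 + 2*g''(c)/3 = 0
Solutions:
 g(c) = C1 + C2*erf(sqrt(6)*c/4)


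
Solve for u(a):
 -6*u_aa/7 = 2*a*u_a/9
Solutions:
 u(a) = C1 + C2*erf(sqrt(42)*a/18)


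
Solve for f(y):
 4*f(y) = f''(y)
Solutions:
 f(y) = C1*exp(-2*y) + C2*exp(2*y)


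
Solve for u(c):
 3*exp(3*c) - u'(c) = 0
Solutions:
 u(c) = C1 + exp(3*c)


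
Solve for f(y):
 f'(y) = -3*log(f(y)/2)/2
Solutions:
 -2*Integral(1/(-log(_y) + log(2)), (_y, f(y)))/3 = C1 - y


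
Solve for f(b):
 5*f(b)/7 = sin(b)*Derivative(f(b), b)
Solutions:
 f(b) = C1*(cos(b) - 1)^(5/14)/(cos(b) + 1)^(5/14)


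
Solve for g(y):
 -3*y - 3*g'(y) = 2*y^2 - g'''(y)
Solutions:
 g(y) = C1 + C2*exp(-sqrt(3)*y) + C3*exp(sqrt(3)*y) - 2*y^3/9 - y^2/2 - 4*y/9


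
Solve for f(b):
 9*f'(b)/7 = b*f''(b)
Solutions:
 f(b) = C1 + C2*b^(16/7)


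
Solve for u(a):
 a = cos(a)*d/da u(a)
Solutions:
 u(a) = C1 + Integral(a/cos(a), a)


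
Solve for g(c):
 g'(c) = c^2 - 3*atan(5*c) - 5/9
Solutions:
 g(c) = C1 + c^3/3 - 3*c*atan(5*c) - 5*c/9 + 3*log(25*c^2 + 1)/10


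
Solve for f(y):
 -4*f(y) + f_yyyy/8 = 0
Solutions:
 f(y) = C1*exp(-2*2^(1/4)*y) + C2*exp(2*2^(1/4)*y) + C3*sin(2*2^(1/4)*y) + C4*cos(2*2^(1/4)*y)


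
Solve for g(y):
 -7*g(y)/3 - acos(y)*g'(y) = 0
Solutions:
 g(y) = C1*exp(-7*Integral(1/acos(y), y)/3)


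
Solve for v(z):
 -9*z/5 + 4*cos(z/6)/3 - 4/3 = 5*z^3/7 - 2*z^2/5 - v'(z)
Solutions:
 v(z) = C1 + 5*z^4/28 - 2*z^3/15 + 9*z^2/10 + 4*z/3 - 8*sin(z/6)


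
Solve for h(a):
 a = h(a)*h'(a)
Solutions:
 h(a) = -sqrt(C1 + a^2)
 h(a) = sqrt(C1 + a^2)


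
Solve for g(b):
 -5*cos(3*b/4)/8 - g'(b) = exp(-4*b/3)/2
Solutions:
 g(b) = C1 - 5*sin(3*b/4)/6 + 3*exp(-4*b/3)/8


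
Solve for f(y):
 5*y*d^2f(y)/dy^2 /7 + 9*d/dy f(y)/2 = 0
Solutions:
 f(y) = C1 + C2/y^(53/10)


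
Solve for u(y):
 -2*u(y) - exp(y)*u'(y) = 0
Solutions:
 u(y) = C1*exp(2*exp(-y))


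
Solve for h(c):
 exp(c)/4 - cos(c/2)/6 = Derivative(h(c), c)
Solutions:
 h(c) = C1 + exp(c)/4 - sin(c/2)/3


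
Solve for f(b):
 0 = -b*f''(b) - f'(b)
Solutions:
 f(b) = C1 + C2*log(b)


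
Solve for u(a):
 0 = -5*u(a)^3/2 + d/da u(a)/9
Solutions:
 u(a) = -sqrt(-1/(C1 + 45*a))
 u(a) = sqrt(-1/(C1 + 45*a))


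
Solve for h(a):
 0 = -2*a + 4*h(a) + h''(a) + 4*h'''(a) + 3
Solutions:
 h(a) = C1*exp(a*(-2 + (24*sqrt(1299) + 865)^(-1/3) + (24*sqrt(1299) + 865)^(1/3))/24)*sin(sqrt(3)*a*(-(24*sqrt(1299) + 865)^(1/3) + (24*sqrt(1299) + 865)^(-1/3))/24) + C2*exp(a*(-2 + (24*sqrt(1299) + 865)^(-1/3) + (24*sqrt(1299) + 865)^(1/3))/24)*cos(sqrt(3)*a*(-(24*sqrt(1299) + 865)^(1/3) + (24*sqrt(1299) + 865)^(-1/3))/24) + C3*exp(-a*((24*sqrt(1299) + 865)^(-1/3) + 1 + (24*sqrt(1299) + 865)^(1/3))/12) + a/2 - 3/4


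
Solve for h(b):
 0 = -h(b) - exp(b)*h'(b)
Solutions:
 h(b) = C1*exp(exp(-b))


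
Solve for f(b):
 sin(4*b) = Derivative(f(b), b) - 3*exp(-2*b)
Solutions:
 f(b) = C1 - cos(4*b)/4 - 3*exp(-2*b)/2


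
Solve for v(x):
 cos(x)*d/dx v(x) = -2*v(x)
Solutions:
 v(x) = C1*(sin(x) - 1)/(sin(x) + 1)


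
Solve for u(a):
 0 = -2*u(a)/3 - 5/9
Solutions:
 u(a) = -5/6


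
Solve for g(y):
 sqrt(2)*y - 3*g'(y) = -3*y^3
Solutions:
 g(y) = C1 + y^4/4 + sqrt(2)*y^2/6


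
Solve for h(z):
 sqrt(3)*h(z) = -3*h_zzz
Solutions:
 h(z) = C3*exp(-3^(5/6)*z/3) + (C1*sin(3^(1/3)*z/2) + C2*cos(3^(1/3)*z/2))*exp(3^(5/6)*z/6)


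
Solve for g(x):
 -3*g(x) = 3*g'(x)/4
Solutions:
 g(x) = C1*exp(-4*x)


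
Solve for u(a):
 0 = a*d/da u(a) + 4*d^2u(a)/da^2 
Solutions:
 u(a) = C1 + C2*erf(sqrt(2)*a/4)


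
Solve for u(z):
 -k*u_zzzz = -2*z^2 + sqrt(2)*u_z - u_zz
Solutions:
 u(z) = C1 + C2*exp(2^(1/3)*z*(6^(1/3)*(sqrt(6)*sqrt((27 - 2/k)/k^2) + 9*sqrt(2)/k)^(1/3)/12 - 2^(1/3)*3^(5/6)*I*(sqrt(6)*sqrt((27 - 2/k)/k^2) + 9*sqrt(2)/k)^(1/3)/12 - 2/(k*(-3^(1/3) + 3^(5/6)*I)*(sqrt(6)*sqrt((27 - 2/k)/k^2) + 9*sqrt(2)/k)^(1/3)))) + C3*exp(2^(1/3)*z*(6^(1/3)*(sqrt(6)*sqrt((27 - 2/k)/k^2) + 9*sqrt(2)/k)^(1/3)/12 + 2^(1/3)*3^(5/6)*I*(sqrt(6)*sqrt((27 - 2/k)/k^2) + 9*sqrt(2)/k)^(1/3)/12 + 2/(k*(3^(1/3) + 3^(5/6)*I)*(sqrt(6)*sqrt((27 - 2/k)/k^2) + 9*sqrt(2)/k)^(1/3)))) + C4*exp(-6^(1/3)*z*(2^(1/3)*(sqrt(6)*sqrt((27 - 2/k)/k^2) + 9*sqrt(2)/k)^(1/3) + 2*3^(1/3)/(k*(sqrt(6)*sqrt((27 - 2/k)/k^2) + 9*sqrt(2)/k)^(1/3)))/6) + sqrt(2)*z^3/3 + z^2 + sqrt(2)*z


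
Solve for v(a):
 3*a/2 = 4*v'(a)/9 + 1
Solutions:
 v(a) = C1 + 27*a^2/16 - 9*a/4


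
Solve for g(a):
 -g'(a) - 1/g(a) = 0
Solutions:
 g(a) = -sqrt(C1 - 2*a)
 g(a) = sqrt(C1 - 2*a)


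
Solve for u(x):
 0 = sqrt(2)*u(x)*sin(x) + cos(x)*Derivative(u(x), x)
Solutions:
 u(x) = C1*cos(x)^(sqrt(2))


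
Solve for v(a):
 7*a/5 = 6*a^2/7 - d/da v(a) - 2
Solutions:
 v(a) = C1 + 2*a^3/7 - 7*a^2/10 - 2*a


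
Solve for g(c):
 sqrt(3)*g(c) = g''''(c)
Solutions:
 g(c) = C1*exp(-3^(1/8)*c) + C2*exp(3^(1/8)*c) + C3*sin(3^(1/8)*c) + C4*cos(3^(1/8)*c)


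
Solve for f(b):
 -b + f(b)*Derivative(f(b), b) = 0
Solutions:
 f(b) = -sqrt(C1 + b^2)
 f(b) = sqrt(C1 + b^2)


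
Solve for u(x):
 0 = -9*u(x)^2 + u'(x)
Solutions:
 u(x) = -1/(C1 + 9*x)


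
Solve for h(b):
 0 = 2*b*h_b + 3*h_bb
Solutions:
 h(b) = C1 + C2*erf(sqrt(3)*b/3)


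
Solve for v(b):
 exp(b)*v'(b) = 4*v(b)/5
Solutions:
 v(b) = C1*exp(-4*exp(-b)/5)


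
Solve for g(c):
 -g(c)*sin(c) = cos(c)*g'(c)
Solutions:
 g(c) = C1*cos(c)


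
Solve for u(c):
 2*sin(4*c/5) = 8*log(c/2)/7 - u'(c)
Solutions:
 u(c) = C1 + 8*c*log(c)/7 - 8*c/7 - 8*c*log(2)/7 + 5*cos(4*c/5)/2


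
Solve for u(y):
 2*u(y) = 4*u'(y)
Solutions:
 u(y) = C1*exp(y/2)


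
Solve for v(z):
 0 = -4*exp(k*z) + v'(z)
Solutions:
 v(z) = C1 + 4*exp(k*z)/k


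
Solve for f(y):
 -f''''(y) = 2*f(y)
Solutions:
 f(y) = (C1*sin(2^(3/4)*y/2) + C2*cos(2^(3/4)*y/2))*exp(-2^(3/4)*y/2) + (C3*sin(2^(3/4)*y/2) + C4*cos(2^(3/4)*y/2))*exp(2^(3/4)*y/2)


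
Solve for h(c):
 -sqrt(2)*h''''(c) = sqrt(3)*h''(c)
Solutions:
 h(c) = C1 + C2*c + C3*sin(2^(3/4)*3^(1/4)*c/2) + C4*cos(2^(3/4)*3^(1/4)*c/2)


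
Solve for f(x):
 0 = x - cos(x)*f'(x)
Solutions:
 f(x) = C1 + Integral(x/cos(x), x)


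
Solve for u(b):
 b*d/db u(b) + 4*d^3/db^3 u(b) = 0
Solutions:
 u(b) = C1 + Integral(C2*airyai(-2^(1/3)*b/2) + C3*airybi(-2^(1/3)*b/2), b)


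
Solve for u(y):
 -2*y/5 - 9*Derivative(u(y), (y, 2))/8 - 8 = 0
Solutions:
 u(y) = C1 + C2*y - 8*y^3/135 - 32*y^2/9


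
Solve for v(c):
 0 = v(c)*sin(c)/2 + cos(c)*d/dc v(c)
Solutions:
 v(c) = C1*sqrt(cos(c))


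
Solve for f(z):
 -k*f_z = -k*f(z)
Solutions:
 f(z) = C1*exp(z)


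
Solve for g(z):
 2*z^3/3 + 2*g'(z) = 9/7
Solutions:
 g(z) = C1 - z^4/12 + 9*z/14


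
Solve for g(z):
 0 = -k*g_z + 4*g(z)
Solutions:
 g(z) = C1*exp(4*z/k)


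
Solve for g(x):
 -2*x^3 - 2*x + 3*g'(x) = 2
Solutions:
 g(x) = C1 + x^4/6 + x^2/3 + 2*x/3


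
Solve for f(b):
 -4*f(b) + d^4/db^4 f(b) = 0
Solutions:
 f(b) = C1*exp(-sqrt(2)*b) + C2*exp(sqrt(2)*b) + C3*sin(sqrt(2)*b) + C4*cos(sqrt(2)*b)


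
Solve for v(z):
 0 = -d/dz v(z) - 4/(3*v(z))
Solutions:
 v(z) = -sqrt(C1 - 24*z)/3
 v(z) = sqrt(C1 - 24*z)/3


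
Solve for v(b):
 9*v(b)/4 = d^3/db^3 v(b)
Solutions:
 v(b) = C3*exp(2^(1/3)*3^(2/3)*b/2) + (C1*sin(3*2^(1/3)*3^(1/6)*b/4) + C2*cos(3*2^(1/3)*3^(1/6)*b/4))*exp(-2^(1/3)*3^(2/3)*b/4)


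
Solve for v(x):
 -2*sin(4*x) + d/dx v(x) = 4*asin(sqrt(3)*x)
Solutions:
 v(x) = C1 + 4*x*asin(sqrt(3)*x) + 4*sqrt(3)*sqrt(1 - 3*x^2)/3 - cos(4*x)/2


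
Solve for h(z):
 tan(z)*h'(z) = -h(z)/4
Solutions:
 h(z) = C1/sin(z)^(1/4)


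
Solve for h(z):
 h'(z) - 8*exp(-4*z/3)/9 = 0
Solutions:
 h(z) = C1 - 2*exp(-4*z/3)/3


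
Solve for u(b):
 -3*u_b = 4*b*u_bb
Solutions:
 u(b) = C1 + C2*b^(1/4)


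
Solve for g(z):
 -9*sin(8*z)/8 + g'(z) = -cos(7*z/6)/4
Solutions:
 g(z) = C1 - 3*sin(7*z/6)/14 - 9*cos(8*z)/64


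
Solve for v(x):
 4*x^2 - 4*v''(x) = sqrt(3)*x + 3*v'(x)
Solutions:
 v(x) = C1 + C2*exp(-3*x/4) + 4*x^3/9 - 16*x^2/9 - sqrt(3)*x^2/6 + 4*sqrt(3)*x/9 + 128*x/27


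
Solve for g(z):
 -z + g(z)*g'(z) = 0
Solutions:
 g(z) = -sqrt(C1 + z^2)
 g(z) = sqrt(C1 + z^2)


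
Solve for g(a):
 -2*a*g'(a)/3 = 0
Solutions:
 g(a) = C1


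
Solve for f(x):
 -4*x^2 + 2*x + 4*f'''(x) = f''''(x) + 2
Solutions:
 f(x) = C1 + C2*x + C3*x^2 + C4*exp(4*x) + x^5/60 + x^3/12


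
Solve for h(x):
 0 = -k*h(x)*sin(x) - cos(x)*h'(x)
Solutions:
 h(x) = C1*exp(k*log(cos(x)))


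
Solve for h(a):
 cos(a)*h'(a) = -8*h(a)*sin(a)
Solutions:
 h(a) = C1*cos(a)^8


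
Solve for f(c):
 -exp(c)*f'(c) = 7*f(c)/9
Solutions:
 f(c) = C1*exp(7*exp(-c)/9)


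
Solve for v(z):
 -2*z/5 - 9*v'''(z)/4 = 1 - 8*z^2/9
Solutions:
 v(z) = C1 + C2*z + C3*z^2 + 8*z^5/1215 - z^4/135 - 2*z^3/27


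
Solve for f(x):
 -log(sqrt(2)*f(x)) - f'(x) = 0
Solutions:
 2*Integral(1/(2*log(_y) + log(2)), (_y, f(x))) = C1 - x


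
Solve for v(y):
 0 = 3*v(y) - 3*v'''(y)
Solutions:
 v(y) = C3*exp(y) + (C1*sin(sqrt(3)*y/2) + C2*cos(sqrt(3)*y/2))*exp(-y/2)


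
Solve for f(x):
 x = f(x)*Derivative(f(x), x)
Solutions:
 f(x) = -sqrt(C1 + x^2)
 f(x) = sqrt(C1 + x^2)


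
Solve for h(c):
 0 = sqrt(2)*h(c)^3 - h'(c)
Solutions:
 h(c) = -sqrt(2)*sqrt(-1/(C1 + sqrt(2)*c))/2
 h(c) = sqrt(2)*sqrt(-1/(C1 + sqrt(2)*c))/2


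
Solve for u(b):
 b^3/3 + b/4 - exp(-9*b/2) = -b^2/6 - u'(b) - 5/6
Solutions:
 u(b) = C1 - b^4/12 - b^3/18 - b^2/8 - 5*b/6 - 2*exp(-9*b/2)/9


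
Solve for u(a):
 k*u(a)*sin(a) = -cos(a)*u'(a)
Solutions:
 u(a) = C1*exp(k*log(cos(a)))


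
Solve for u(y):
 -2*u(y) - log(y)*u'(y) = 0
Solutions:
 u(y) = C1*exp(-2*li(y))


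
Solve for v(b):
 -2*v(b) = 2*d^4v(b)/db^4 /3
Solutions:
 v(b) = (C1*sin(sqrt(2)*3^(1/4)*b/2) + C2*cos(sqrt(2)*3^(1/4)*b/2))*exp(-sqrt(2)*3^(1/4)*b/2) + (C3*sin(sqrt(2)*3^(1/4)*b/2) + C4*cos(sqrt(2)*3^(1/4)*b/2))*exp(sqrt(2)*3^(1/4)*b/2)


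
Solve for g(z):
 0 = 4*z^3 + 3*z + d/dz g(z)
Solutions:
 g(z) = C1 - z^4 - 3*z^2/2


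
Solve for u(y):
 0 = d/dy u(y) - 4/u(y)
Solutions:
 u(y) = -sqrt(C1 + 8*y)
 u(y) = sqrt(C1 + 8*y)


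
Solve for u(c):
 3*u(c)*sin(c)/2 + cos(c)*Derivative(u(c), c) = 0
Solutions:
 u(c) = C1*cos(c)^(3/2)


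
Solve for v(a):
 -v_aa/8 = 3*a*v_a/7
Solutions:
 v(a) = C1 + C2*erf(2*sqrt(21)*a/7)


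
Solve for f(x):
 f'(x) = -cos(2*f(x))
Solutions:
 f(x) = -asin((C1 + exp(4*x))/(C1 - exp(4*x)))/2 + pi/2
 f(x) = asin((C1 + exp(4*x))/(C1 - exp(4*x)))/2


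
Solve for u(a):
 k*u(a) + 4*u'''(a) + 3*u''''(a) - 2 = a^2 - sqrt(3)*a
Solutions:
 u(a) = C1*exp(a*Piecewise((-sqrt(-2*2^(1/3)*(-k)^(1/3)/3 + 4/9)/2 - sqrt(2*2^(1/3)*(-k)^(1/3)/3 + 8/9 + 16/(27*sqrt(-2*2^(1/3)*(-k)^(1/3)/3 + 4/9)))/2 - 1/3, Eq(k, 0)), (-sqrt(2*k/(9*(k/27 + sqrt(-k^3/729 + k^2/729))^(1/3)) + 2*(k/27 + sqrt(-k^3/729 + k^2/729))^(1/3) + 4/9)/2 - sqrt(-2*k/(9*(k/27 + sqrt(-k^3/729 + k^2/729))^(1/3)) - 2*(k/27 + sqrt(-k^3/729 + k^2/729))^(1/3) + 8/9 + 16/(27*sqrt(2*k/(9*(k/27 + sqrt(-k^3/729 + k^2/729))^(1/3)) + 2*(k/27 + sqrt(-k^3/729 + k^2/729))^(1/3) + 4/9)))/2 - 1/3, True))) + C2*exp(a*Piecewise((-sqrt(-2*2^(1/3)*(-k)^(1/3)/3 + 4/9)/2 + sqrt(2*2^(1/3)*(-k)^(1/3)/3 + 8/9 + 16/(27*sqrt(-2*2^(1/3)*(-k)^(1/3)/3 + 4/9)))/2 - 1/3, Eq(k, 0)), (-sqrt(2*k/(9*(k/27 + sqrt(-k^3/729 + k^2/729))^(1/3)) + 2*(k/27 + sqrt(-k^3/729 + k^2/729))^(1/3) + 4/9)/2 + sqrt(-2*k/(9*(k/27 + sqrt(-k^3/729 + k^2/729))^(1/3)) - 2*(k/27 + sqrt(-k^3/729 + k^2/729))^(1/3) + 8/9 + 16/(27*sqrt(2*k/(9*(k/27 + sqrt(-k^3/729 + k^2/729))^(1/3)) + 2*(k/27 + sqrt(-k^3/729 + k^2/729))^(1/3) + 4/9)))/2 - 1/3, True))) + C3*exp(a*Piecewise((sqrt(-2*2^(1/3)*(-k)^(1/3)/3 + 4/9)/2 - sqrt(2*2^(1/3)*(-k)^(1/3)/3 + 8/9 - 16/(27*sqrt(-2*2^(1/3)*(-k)^(1/3)/3 + 4/9)))/2 - 1/3, Eq(k, 0)), (sqrt(2*k/(9*(k/27 + sqrt(-k^3/729 + k^2/729))^(1/3)) + 2*(k/27 + sqrt(-k^3/729 + k^2/729))^(1/3) + 4/9)/2 - sqrt(-2*k/(9*(k/27 + sqrt(-k^3/729 + k^2/729))^(1/3)) - 2*(k/27 + sqrt(-k^3/729 + k^2/729))^(1/3) + 8/9 - 16/(27*sqrt(2*k/(9*(k/27 + sqrt(-k^3/729 + k^2/729))^(1/3)) + 2*(k/27 + sqrt(-k^3/729 + k^2/729))^(1/3) + 4/9)))/2 - 1/3, True))) + C4*exp(a*Piecewise((sqrt(-2*2^(1/3)*(-k)^(1/3)/3 + 4/9)/2 + sqrt(2*2^(1/3)*(-k)^(1/3)/3 + 8/9 - 16/(27*sqrt(-2*2^(1/3)*(-k)^(1/3)/3 + 4/9)))/2 - 1/3, Eq(k, 0)), (sqrt(2*k/(9*(k/27 + sqrt(-k^3/729 + k^2/729))^(1/3)) + 2*(k/27 + sqrt(-k^3/729 + k^2/729))^(1/3) + 4/9)/2 + sqrt(-2*k/(9*(k/27 + sqrt(-k^3/729 + k^2/729))^(1/3)) - 2*(k/27 + sqrt(-k^3/729 + k^2/729))^(1/3) + 8/9 - 16/(27*sqrt(2*k/(9*(k/27 + sqrt(-k^3/729 + k^2/729))^(1/3)) + 2*(k/27 + sqrt(-k^3/729 + k^2/729))^(1/3) + 4/9)))/2 - 1/3, True))) + a^2/k - sqrt(3)*a/k + 2/k


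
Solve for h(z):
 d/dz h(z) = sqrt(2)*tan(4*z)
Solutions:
 h(z) = C1 - sqrt(2)*log(cos(4*z))/4


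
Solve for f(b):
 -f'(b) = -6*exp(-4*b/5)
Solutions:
 f(b) = C1 - 15*exp(-4*b/5)/2


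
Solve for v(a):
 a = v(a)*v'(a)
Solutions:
 v(a) = -sqrt(C1 + a^2)
 v(a) = sqrt(C1 + a^2)


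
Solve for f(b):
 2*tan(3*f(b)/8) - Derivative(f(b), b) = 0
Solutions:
 f(b) = -8*asin(C1*exp(3*b/4))/3 + 8*pi/3
 f(b) = 8*asin(C1*exp(3*b/4))/3


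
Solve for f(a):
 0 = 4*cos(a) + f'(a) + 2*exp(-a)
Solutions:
 f(a) = C1 - 4*sin(a) + 2*exp(-a)


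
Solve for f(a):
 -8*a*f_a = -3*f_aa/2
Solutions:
 f(a) = C1 + C2*erfi(2*sqrt(6)*a/3)


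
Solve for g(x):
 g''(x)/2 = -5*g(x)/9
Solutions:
 g(x) = C1*sin(sqrt(10)*x/3) + C2*cos(sqrt(10)*x/3)


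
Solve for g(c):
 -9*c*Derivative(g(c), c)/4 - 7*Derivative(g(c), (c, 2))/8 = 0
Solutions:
 g(c) = C1 + C2*erf(3*sqrt(7)*c/7)


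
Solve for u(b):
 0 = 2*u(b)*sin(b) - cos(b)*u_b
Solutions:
 u(b) = C1/cos(b)^2


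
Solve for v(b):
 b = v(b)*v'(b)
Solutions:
 v(b) = -sqrt(C1 + b^2)
 v(b) = sqrt(C1 + b^2)


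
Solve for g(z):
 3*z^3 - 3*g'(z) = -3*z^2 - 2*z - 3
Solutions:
 g(z) = C1 + z^4/4 + z^3/3 + z^2/3 + z


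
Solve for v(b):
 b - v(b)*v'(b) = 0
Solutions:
 v(b) = -sqrt(C1 + b^2)
 v(b) = sqrt(C1 + b^2)


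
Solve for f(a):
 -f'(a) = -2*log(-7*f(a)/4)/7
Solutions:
 -7*Integral(1/(log(-_y) - 2*log(2) + log(7)), (_y, f(a)))/2 = C1 - a


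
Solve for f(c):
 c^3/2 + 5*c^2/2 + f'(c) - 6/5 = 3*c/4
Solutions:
 f(c) = C1 - c^4/8 - 5*c^3/6 + 3*c^2/8 + 6*c/5


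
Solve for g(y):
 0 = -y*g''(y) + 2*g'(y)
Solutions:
 g(y) = C1 + C2*y^3


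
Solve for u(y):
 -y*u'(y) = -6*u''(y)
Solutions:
 u(y) = C1 + C2*erfi(sqrt(3)*y/6)


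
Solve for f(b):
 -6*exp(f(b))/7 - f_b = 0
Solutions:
 f(b) = log(1/(C1 + 6*b)) + log(7)


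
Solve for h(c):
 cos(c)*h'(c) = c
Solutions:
 h(c) = C1 + Integral(c/cos(c), c)


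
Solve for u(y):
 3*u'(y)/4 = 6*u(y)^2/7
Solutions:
 u(y) = -7/(C1 + 8*y)


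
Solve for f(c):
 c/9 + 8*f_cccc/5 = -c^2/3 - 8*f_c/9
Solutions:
 f(c) = C1 + C4*exp(-15^(1/3)*c/3) - c^3/8 - c^2/16 + (C2*sin(3^(5/6)*5^(1/3)*c/6) + C3*cos(3^(5/6)*5^(1/3)*c/6))*exp(15^(1/3)*c/6)


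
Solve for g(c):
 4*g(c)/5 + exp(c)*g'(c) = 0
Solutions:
 g(c) = C1*exp(4*exp(-c)/5)


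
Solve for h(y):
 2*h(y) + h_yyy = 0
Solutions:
 h(y) = C3*exp(-2^(1/3)*y) + (C1*sin(2^(1/3)*sqrt(3)*y/2) + C2*cos(2^(1/3)*sqrt(3)*y/2))*exp(2^(1/3)*y/2)


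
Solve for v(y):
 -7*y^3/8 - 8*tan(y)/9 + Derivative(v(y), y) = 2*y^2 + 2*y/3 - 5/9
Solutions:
 v(y) = C1 + 7*y^4/32 + 2*y^3/3 + y^2/3 - 5*y/9 - 8*log(cos(y))/9


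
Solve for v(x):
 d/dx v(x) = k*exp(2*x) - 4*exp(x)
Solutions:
 v(x) = C1 + k*exp(2*x)/2 - 4*exp(x)


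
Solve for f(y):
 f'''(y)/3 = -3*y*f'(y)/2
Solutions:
 f(y) = C1 + Integral(C2*airyai(-6^(2/3)*y/2) + C3*airybi(-6^(2/3)*y/2), y)


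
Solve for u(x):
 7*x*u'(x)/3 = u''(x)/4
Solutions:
 u(x) = C1 + C2*erfi(sqrt(42)*x/3)


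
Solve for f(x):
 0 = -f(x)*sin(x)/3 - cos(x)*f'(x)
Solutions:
 f(x) = C1*cos(x)^(1/3)


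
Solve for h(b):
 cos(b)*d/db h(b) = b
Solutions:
 h(b) = C1 + Integral(b/cos(b), b)


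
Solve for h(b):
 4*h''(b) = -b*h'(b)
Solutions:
 h(b) = C1 + C2*erf(sqrt(2)*b/4)


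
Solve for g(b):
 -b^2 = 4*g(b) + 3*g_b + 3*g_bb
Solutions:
 g(b) = -b^2/4 + 3*b/8 + (C1*sin(sqrt(39)*b/6) + C2*cos(sqrt(39)*b/6))*exp(-b/2) + 3/32


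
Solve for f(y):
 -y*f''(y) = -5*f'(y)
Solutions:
 f(y) = C1 + C2*y^6


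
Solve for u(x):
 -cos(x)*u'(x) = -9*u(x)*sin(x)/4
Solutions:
 u(x) = C1/cos(x)^(9/4)


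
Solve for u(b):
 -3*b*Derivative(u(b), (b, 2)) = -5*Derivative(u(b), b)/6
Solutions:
 u(b) = C1 + C2*b^(23/18)


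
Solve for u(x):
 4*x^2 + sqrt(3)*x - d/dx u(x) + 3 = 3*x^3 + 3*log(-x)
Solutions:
 u(x) = C1 - 3*x^4/4 + 4*x^3/3 + sqrt(3)*x^2/2 - 3*x*log(-x) + 6*x


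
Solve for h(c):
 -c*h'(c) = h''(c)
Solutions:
 h(c) = C1 + C2*erf(sqrt(2)*c/2)


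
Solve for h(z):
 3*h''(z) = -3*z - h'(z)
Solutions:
 h(z) = C1 + C2*exp(-z/3) - 3*z^2/2 + 9*z


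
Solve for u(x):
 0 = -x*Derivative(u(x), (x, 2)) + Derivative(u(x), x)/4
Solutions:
 u(x) = C1 + C2*x^(5/4)


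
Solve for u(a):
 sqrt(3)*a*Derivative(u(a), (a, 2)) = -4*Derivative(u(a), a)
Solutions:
 u(a) = C1 + C2*a^(1 - 4*sqrt(3)/3)


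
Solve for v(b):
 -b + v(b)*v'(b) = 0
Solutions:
 v(b) = -sqrt(C1 + b^2)
 v(b) = sqrt(C1 + b^2)


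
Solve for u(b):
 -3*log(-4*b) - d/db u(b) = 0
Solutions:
 u(b) = C1 - 3*b*log(-b) + 3*b*(1 - 2*log(2))


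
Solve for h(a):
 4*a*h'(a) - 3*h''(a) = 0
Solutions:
 h(a) = C1 + C2*erfi(sqrt(6)*a/3)


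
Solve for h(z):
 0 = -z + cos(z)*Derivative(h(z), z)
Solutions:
 h(z) = C1 + Integral(z/cos(z), z)


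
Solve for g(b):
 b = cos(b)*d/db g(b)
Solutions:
 g(b) = C1 + Integral(b/cos(b), b)


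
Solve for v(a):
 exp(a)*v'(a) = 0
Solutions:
 v(a) = C1


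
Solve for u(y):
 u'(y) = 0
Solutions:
 u(y) = C1


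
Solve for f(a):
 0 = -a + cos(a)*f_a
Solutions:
 f(a) = C1 + Integral(a/cos(a), a)


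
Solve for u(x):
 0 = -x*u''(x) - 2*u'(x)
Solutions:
 u(x) = C1 + C2/x


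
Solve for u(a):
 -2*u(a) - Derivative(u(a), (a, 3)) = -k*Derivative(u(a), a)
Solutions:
 u(a) = C1*exp(a*(-2*k/((-3^(1/3) + 3^(5/6)*I)*(sqrt(3)*sqrt(27 - k^3) + 9)^(1/3)) + 3^(1/3)*(sqrt(3)*sqrt(27 - k^3) + 9)^(1/3)/6 - 3^(5/6)*I*(sqrt(3)*sqrt(27 - k^3) + 9)^(1/3)/6)) + C2*exp(a*(2*k/((3^(1/3) + 3^(5/6)*I)*(sqrt(3)*sqrt(27 - k^3) + 9)^(1/3)) + 3^(1/3)*(sqrt(3)*sqrt(27 - k^3) + 9)^(1/3)/6 + 3^(5/6)*I*(sqrt(3)*sqrt(27 - k^3) + 9)^(1/3)/6)) + C3*exp(-3^(1/3)*a*(3^(1/3)*k/(sqrt(3)*sqrt(27 - k^3) + 9)^(1/3) + (sqrt(3)*sqrt(27 - k^3) + 9)^(1/3))/3)


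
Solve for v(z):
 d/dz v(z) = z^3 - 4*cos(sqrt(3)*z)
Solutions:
 v(z) = C1 + z^4/4 - 4*sqrt(3)*sin(sqrt(3)*z)/3


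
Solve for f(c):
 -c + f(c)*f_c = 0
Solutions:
 f(c) = -sqrt(C1 + c^2)
 f(c) = sqrt(C1 + c^2)


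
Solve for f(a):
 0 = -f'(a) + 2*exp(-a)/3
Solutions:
 f(a) = C1 - 2*exp(-a)/3


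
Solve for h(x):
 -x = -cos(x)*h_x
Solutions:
 h(x) = C1 + Integral(x/cos(x), x)


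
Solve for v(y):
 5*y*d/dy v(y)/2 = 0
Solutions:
 v(y) = C1


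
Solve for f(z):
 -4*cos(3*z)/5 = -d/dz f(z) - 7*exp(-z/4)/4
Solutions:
 f(z) = C1 + 4*sin(3*z)/15 + 7*exp(-z/4)


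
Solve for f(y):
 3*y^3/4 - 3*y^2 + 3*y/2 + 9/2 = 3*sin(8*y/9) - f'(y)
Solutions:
 f(y) = C1 - 3*y^4/16 + y^3 - 3*y^2/4 - 9*y/2 - 27*cos(8*y/9)/8


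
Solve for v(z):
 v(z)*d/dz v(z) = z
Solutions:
 v(z) = -sqrt(C1 + z^2)
 v(z) = sqrt(C1 + z^2)


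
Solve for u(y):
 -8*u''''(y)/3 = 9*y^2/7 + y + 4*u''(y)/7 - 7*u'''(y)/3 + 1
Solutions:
 u(y) = C1 + C2*y - 3*y^4/16 - 161*y^3/48 - 6041*y^2/192 + (C3*sin(sqrt(287)*y/112) + C4*cos(sqrt(287)*y/112))*exp(7*y/16)


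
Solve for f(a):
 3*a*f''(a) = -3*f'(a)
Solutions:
 f(a) = C1 + C2*log(a)


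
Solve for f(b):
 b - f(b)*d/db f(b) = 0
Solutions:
 f(b) = -sqrt(C1 + b^2)
 f(b) = sqrt(C1 + b^2)


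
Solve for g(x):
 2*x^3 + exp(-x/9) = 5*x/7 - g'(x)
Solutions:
 g(x) = C1 - x^4/2 + 5*x^2/14 + 9*exp(-x/9)


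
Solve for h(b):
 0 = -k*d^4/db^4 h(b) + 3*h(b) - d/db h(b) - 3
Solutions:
 h(b) = C1*exp(b*Piecewise((-sqrt(-(-1/k^2)^(1/3))/2 - sqrt((-1/k^2)^(1/3) + 2/(k*sqrt(-(-1/k^2)^(1/3))))/2, Eq(1/k, 0)), (-sqrt(2*(sqrt(k^(-3) + 1/(256*k^4)) + 1/(16*k^2))^(1/3) - 2/(k*(sqrt(k^(-3) + 1/(256*k^4)) + 1/(16*k^2))^(1/3)))/2 - sqrt(-2*(sqrt(k^(-3) + 1/(256*k^4)) + 1/(16*k^2))^(1/3) + 2/(k*sqrt(2*(sqrt(k^(-3) + 1/(256*k^4)) + 1/(16*k^2))^(1/3) - 2/(k*(sqrt(k^(-3) + 1/(256*k^4)) + 1/(16*k^2))^(1/3)))) + 2/(k*(sqrt(k^(-3) + 1/(256*k^4)) + 1/(16*k^2))^(1/3)))/2, True))) + C2*exp(b*Piecewise((-sqrt(-(-1/k^2)^(1/3))/2 + sqrt((-1/k^2)^(1/3) + 2/(k*sqrt(-(-1/k^2)^(1/3))))/2, Eq(1/k, 0)), (-sqrt(2*(sqrt(k^(-3) + 1/(256*k^4)) + 1/(16*k^2))^(1/3) - 2/(k*(sqrt(k^(-3) + 1/(256*k^4)) + 1/(16*k^2))^(1/3)))/2 + sqrt(-2*(sqrt(k^(-3) + 1/(256*k^4)) + 1/(16*k^2))^(1/3) + 2/(k*sqrt(2*(sqrt(k^(-3) + 1/(256*k^4)) + 1/(16*k^2))^(1/3) - 2/(k*(sqrt(k^(-3) + 1/(256*k^4)) + 1/(16*k^2))^(1/3)))) + 2/(k*(sqrt(k^(-3) + 1/(256*k^4)) + 1/(16*k^2))^(1/3)))/2, True))) + C3*exp(b*Piecewise((sqrt(-(-1/k^2)^(1/3))/2 - sqrt((-1/k^2)^(1/3) - 2/(k*sqrt(-(-1/k^2)^(1/3))))/2, Eq(1/k, 0)), (sqrt(2*(sqrt(k^(-3) + 1/(256*k^4)) + 1/(16*k^2))^(1/3) - 2/(k*(sqrt(k^(-3) + 1/(256*k^4)) + 1/(16*k^2))^(1/3)))/2 - sqrt(-2*(sqrt(k^(-3) + 1/(256*k^4)) + 1/(16*k^2))^(1/3) - 2/(k*sqrt(2*(sqrt(k^(-3) + 1/(256*k^4)) + 1/(16*k^2))^(1/3) - 2/(k*(sqrt(k^(-3) + 1/(256*k^4)) + 1/(16*k^2))^(1/3)))) + 2/(k*(sqrt(k^(-3) + 1/(256*k^4)) + 1/(16*k^2))^(1/3)))/2, True))) + C4*exp(b*Piecewise((sqrt(-(-1/k^2)^(1/3))/2 + sqrt((-1/k^2)^(1/3) - 2/(k*sqrt(-(-1/k^2)^(1/3))))/2, Eq(1/k, 0)), (sqrt(2*(sqrt(k^(-3) + 1/(256*k^4)) + 1/(16*k^2))^(1/3) - 2/(k*(sqrt(k^(-3) + 1/(256*k^4)) + 1/(16*k^2))^(1/3)))/2 + sqrt(-2*(sqrt(k^(-3) + 1/(256*k^4)) + 1/(16*k^2))^(1/3) - 2/(k*sqrt(2*(sqrt(k^(-3) + 1/(256*k^4)) + 1/(16*k^2))^(1/3) - 2/(k*(sqrt(k^(-3) + 1/(256*k^4)) + 1/(16*k^2))^(1/3)))) + 2/(k*(sqrt(k^(-3) + 1/(256*k^4)) + 1/(16*k^2))^(1/3)))/2, True))) + 1


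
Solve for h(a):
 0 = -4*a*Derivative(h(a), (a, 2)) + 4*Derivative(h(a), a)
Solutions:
 h(a) = C1 + C2*a^2


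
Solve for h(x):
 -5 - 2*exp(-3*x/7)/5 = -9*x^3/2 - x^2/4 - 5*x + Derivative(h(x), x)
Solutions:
 h(x) = C1 + 9*x^4/8 + x^3/12 + 5*x^2/2 - 5*x + 14*exp(-3*x/7)/15


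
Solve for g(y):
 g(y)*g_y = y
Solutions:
 g(y) = -sqrt(C1 + y^2)
 g(y) = sqrt(C1 + y^2)


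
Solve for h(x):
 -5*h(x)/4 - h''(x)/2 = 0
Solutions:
 h(x) = C1*sin(sqrt(10)*x/2) + C2*cos(sqrt(10)*x/2)


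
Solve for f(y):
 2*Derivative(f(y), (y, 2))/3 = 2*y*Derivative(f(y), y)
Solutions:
 f(y) = C1 + C2*erfi(sqrt(6)*y/2)


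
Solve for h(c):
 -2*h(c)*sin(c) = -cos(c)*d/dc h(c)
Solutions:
 h(c) = C1/cos(c)^2


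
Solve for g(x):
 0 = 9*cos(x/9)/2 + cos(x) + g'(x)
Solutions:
 g(x) = C1 - 81*sin(x/9)/2 - sin(x)


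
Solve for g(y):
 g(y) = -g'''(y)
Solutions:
 g(y) = C3*exp(-y) + (C1*sin(sqrt(3)*y/2) + C2*cos(sqrt(3)*y/2))*exp(y/2)


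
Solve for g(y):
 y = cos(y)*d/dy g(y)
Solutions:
 g(y) = C1 + Integral(y/cos(y), y)


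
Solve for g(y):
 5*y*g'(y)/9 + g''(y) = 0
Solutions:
 g(y) = C1 + C2*erf(sqrt(10)*y/6)


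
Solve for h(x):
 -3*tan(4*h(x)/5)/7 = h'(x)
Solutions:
 h(x) = -5*asin(C1*exp(-12*x/35))/4 + 5*pi/4
 h(x) = 5*asin(C1*exp(-12*x/35))/4


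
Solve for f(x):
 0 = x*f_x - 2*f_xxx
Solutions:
 f(x) = C1 + Integral(C2*airyai(2^(2/3)*x/2) + C3*airybi(2^(2/3)*x/2), x)


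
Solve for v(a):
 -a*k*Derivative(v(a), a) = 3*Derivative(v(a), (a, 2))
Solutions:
 v(a) = Piecewise((-sqrt(6)*sqrt(pi)*C1*erf(sqrt(6)*a*sqrt(k)/6)/(2*sqrt(k)) - C2, (k > 0) | (k < 0)), (-C1*a - C2, True))


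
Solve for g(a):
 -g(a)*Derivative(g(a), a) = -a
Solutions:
 g(a) = -sqrt(C1 + a^2)
 g(a) = sqrt(C1 + a^2)


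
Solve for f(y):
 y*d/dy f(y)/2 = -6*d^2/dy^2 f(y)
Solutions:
 f(y) = C1 + C2*erf(sqrt(6)*y/12)


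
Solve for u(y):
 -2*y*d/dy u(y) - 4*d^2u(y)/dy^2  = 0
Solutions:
 u(y) = C1 + C2*erf(y/2)


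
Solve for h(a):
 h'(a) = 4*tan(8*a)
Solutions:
 h(a) = C1 - log(cos(8*a))/2


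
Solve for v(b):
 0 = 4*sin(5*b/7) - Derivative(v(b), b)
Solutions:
 v(b) = C1 - 28*cos(5*b/7)/5


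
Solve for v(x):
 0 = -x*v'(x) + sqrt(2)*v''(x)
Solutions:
 v(x) = C1 + C2*erfi(2^(1/4)*x/2)


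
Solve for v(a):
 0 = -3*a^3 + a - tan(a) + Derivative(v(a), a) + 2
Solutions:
 v(a) = C1 + 3*a^4/4 - a^2/2 - 2*a - log(cos(a))


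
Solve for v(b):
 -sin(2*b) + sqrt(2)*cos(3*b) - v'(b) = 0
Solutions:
 v(b) = C1 + sqrt(2)*sin(3*b)/3 + cos(2*b)/2


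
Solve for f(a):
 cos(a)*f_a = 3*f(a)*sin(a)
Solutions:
 f(a) = C1/cos(a)^3


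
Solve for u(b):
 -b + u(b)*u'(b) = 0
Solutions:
 u(b) = -sqrt(C1 + b^2)
 u(b) = sqrt(C1 + b^2)


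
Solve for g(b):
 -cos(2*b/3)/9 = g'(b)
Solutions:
 g(b) = C1 - sin(2*b/3)/6


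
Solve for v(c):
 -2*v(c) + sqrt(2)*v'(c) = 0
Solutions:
 v(c) = C1*exp(sqrt(2)*c)


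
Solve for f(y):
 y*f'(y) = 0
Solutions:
 f(y) = C1


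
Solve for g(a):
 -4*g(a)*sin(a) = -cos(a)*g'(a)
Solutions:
 g(a) = C1/cos(a)^4


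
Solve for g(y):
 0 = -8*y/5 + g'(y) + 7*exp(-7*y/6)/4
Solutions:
 g(y) = C1 + 4*y^2/5 + 3*exp(-7*y/6)/2


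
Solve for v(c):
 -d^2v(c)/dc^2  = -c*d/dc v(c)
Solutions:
 v(c) = C1 + C2*erfi(sqrt(2)*c/2)


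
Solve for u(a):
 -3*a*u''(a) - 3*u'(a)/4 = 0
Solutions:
 u(a) = C1 + C2*a^(3/4)


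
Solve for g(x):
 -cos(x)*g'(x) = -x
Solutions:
 g(x) = C1 + Integral(x/cos(x), x)


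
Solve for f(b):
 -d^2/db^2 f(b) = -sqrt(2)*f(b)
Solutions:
 f(b) = C1*exp(-2^(1/4)*b) + C2*exp(2^(1/4)*b)


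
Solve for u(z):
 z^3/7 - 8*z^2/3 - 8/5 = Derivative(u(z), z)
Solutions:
 u(z) = C1 + z^4/28 - 8*z^3/9 - 8*z/5


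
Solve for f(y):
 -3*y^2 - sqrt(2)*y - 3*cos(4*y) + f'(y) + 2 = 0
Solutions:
 f(y) = C1 + y^3 + sqrt(2)*y^2/2 - 2*y + 3*sin(4*y)/4


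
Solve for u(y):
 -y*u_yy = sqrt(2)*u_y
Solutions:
 u(y) = C1 + C2*y^(1 - sqrt(2))


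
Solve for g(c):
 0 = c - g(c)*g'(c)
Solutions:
 g(c) = -sqrt(C1 + c^2)
 g(c) = sqrt(C1 + c^2)


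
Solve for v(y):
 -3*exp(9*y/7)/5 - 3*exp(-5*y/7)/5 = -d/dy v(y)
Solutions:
 v(y) = C1 + 7*exp(9*y/7)/15 - 21*exp(-5*y/7)/25


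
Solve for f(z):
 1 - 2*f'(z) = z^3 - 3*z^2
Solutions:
 f(z) = C1 - z^4/8 + z^3/2 + z/2


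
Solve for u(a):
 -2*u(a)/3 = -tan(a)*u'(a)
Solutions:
 u(a) = C1*sin(a)^(2/3)


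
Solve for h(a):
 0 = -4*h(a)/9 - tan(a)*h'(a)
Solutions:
 h(a) = C1/sin(a)^(4/9)


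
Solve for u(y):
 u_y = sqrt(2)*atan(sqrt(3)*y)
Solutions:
 u(y) = C1 + sqrt(2)*(y*atan(sqrt(3)*y) - sqrt(3)*log(3*y^2 + 1)/6)


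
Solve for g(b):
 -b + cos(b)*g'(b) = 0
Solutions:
 g(b) = C1 + Integral(b/cos(b), b)


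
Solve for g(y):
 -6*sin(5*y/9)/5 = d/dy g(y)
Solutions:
 g(y) = C1 + 54*cos(5*y/9)/25


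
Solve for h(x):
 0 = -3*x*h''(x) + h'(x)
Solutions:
 h(x) = C1 + C2*x^(4/3)


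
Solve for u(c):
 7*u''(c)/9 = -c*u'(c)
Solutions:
 u(c) = C1 + C2*erf(3*sqrt(14)*c/14)


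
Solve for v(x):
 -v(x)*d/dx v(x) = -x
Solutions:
 v(x) = -sqrt(C1 + x^2)
 v(x) = sqrt(C1 + x^2)


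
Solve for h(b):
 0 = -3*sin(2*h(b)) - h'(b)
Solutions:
 h(b) = pi - acos((-C1 - exp(12*b))/(C1 - exp(12*b)))/2
 h(b) = acos((-C1 - exp(12*b))/(C1 - exp(12*b)))/2


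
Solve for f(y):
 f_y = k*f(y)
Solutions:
 f(y) = C1*exp(k*y)


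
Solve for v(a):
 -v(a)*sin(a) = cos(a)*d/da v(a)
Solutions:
 v(a) = C1*cos(a)


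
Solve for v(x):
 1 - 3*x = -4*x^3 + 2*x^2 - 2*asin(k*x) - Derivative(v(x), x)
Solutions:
 v(x) = C1 - x^4 + 2*x^3/3 + 3*x^2/2 - x - 2*Piecewise((x*asin(k*x) + sqrt(-k^2*x^2 + 1)/k, Ne(k, 0)), (0, True))


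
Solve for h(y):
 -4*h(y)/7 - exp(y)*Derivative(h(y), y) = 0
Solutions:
 h(y) = C1*exp(4*exp(-y)/7)


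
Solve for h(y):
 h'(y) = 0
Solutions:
 h(y) = C1


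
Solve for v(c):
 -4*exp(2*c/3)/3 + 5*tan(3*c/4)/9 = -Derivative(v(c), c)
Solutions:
 v(c) = C1 + 2*exp(2*c/3) + 20*log(cos(3*c/4))/27


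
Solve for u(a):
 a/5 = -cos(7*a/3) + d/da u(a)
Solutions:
 u(a) = C1 + a^2/10 + 3*sin(7*a/3)/7


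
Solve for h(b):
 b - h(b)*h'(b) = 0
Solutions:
 h(b) = -sqrt(C1 + b^2)
 h(b) = sqrt(C1 + b^2)


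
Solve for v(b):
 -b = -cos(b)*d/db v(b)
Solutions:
 v(b) = C1 + Integral(b/cos(b), b)


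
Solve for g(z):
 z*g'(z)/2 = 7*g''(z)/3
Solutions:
 g(z) = C1 + C2*erfi(sqrt(21)*z/14)


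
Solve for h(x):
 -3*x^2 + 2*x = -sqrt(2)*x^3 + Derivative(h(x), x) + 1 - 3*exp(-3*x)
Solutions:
 h(x) = C1 + sqrt(2)*x^4/4 - x^3 + x^2 - x - exp(-3*x)


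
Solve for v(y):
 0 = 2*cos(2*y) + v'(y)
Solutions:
 v(y) = C1 - sin(2*y)


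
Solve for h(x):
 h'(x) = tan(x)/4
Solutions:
 h(x) = C1 - log(cos(x))/4


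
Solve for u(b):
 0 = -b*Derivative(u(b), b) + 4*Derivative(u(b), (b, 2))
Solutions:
 u(b) = C1 + C2*erfi(sqrt(2)*b/4)


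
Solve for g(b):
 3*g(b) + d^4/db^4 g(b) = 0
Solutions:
 g(b) = (C1*sin(sqrt(2)*3^(1/4)*b/2) + C2*cos(sqrt(2)*3^(1/4)*b/2))*exp(-sqrt(2)*3^(1/4)*b/2) + (C3*sin(sqrt(2)*3^(1/4)*b/2) + C4*cos(sqrt(2)*3^(1/4)*b/2))*exp(sqrt(2)*3^(1/4)*b/2)


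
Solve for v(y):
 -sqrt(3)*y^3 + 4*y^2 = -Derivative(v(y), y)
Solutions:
 v(y) = C1 + sqrt(3)*y^4/4 - 4*y^3/3


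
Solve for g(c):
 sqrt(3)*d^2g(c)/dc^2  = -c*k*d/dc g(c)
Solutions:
 g(c) = Piecewise((-sqrt(2)*3^(1/4)*sqrt(pi)*C1*erf(sqrt(2)*3^(3/4)*c*sqrt(k)/6)/(2*sqrt(k)) - C2, (k > 0) | (k < 0)), (-C1*c - C2, True))


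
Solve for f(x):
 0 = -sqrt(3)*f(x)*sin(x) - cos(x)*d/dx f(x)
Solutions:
 f(x) = C1*cos(x)^(sqrt(3))


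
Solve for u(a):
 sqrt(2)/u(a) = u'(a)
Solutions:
 u(a) = -sqrt(C1 + 2*sqrt(2)*a)
 u(a) = sqrt(C1 + 2*sqrt(2)*a)


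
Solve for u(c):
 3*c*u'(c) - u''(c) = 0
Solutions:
 u(c) = C1 + C2*erfi(sqrt(6)*c/2)


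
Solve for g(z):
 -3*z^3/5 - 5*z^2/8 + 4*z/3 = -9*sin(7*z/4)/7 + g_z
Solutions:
 g(z) = C1 - 3*z^4/20 - 5*z^3/24 + 2*z^2/3 - 36*cos(7*z/4)/49


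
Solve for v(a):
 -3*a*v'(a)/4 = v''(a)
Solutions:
 v(a) = C1 + C2*erf(sqrt(6)*a/4)


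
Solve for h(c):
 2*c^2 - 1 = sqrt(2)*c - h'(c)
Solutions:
 h(c) = C1 - 2*c^3/3 + sqrt(2)*c^2/2 + c


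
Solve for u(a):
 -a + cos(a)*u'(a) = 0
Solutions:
 u(a) = C1 + Integral(a/cos(a), a)


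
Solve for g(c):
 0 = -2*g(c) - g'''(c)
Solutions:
 g(c) = C3*exp(-2^(1/3)*c) + (C1*sin(2^(1/3)*sqrt(3)*c/2) + C2*cos(2^(1/3)*sqrt(3)*c/2))*exp(2^(1/3)*c/2)


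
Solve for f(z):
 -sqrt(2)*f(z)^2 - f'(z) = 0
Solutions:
 f(z) = 1/(C1 + sqrt(2)*z)


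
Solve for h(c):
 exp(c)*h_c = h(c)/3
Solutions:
 h(c) = C1*exp(-exp(-c)/3)


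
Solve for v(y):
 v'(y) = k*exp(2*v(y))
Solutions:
 v(y) = log(-sqrt(-1/(C1 + k*y))) - log(2)/2
 v(y) = log(-1/(C1 + k*y))/2 - log(2)/2


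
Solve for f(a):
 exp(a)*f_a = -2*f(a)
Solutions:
 f(a) = C1*exp(2*exp(-a))


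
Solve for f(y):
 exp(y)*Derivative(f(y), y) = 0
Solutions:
 f(y) = C1


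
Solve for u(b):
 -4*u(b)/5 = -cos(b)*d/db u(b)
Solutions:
 u(b) = C1*(sin(b) + 1)^(2/5)/(sin(b) - 1)^(2/5)


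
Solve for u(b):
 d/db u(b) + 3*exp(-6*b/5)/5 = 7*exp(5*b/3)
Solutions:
 u(b) = C1 + 21*exp(5*b/3)/5 + exp(-6*b/5)/2


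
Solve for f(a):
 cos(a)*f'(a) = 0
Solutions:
 f(a) = C1


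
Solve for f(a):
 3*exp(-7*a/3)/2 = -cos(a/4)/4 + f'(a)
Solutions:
 f(a) = C1 + sin(a/4) - 9*exp(-7*a/3)/14


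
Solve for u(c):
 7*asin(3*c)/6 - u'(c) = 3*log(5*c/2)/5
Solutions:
 u(c) = C1 - 3*c*log(c)/5 + 7*c*asin(3*c)/6 - 3*c*log(5)/5 + 3*c*log(2)/5 + 3*c/5 + 7*sqrt(1 - 9*c^2)/18


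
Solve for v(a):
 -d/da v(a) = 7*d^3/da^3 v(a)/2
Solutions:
 v(a) = C1 + C2*sin(sqrt(14)*a/7) + C3*cos(sqrt(14)*a/7)


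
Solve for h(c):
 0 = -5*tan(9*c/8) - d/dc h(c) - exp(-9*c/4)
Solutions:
 h(c) = C1 - 20*log(tan(9*c/8)^2 + 1)/9 + 4*exp(-9*c/4)/9


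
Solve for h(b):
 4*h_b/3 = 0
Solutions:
 h(b) = C1


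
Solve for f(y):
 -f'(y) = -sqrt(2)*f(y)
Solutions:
 f(y) = C1*exp(sqrt(2)*y)


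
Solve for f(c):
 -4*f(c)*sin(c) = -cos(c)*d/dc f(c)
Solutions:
 f(c) = C1/cos(c)^4


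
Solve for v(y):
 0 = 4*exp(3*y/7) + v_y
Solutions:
 v(y) = C1 - 28*exp(3*y/7)/3


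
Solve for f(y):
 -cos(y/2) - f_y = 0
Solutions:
 f(y) = C1 - 2*sin(y/2)


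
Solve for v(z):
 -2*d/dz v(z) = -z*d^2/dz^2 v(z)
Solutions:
 v(z) = C1 + C2*z^3


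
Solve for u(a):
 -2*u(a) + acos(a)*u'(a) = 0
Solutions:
 u(a) = C1*exp(2*Integral(1/acos(a), a))


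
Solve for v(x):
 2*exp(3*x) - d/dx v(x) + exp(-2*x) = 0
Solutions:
 v(x) = C1 + 2*exp(3*x)/3 - exp(-2*x)/2


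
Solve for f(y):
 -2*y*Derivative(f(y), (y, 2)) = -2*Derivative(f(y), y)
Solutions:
 f(y) = C1 + C2*y^2


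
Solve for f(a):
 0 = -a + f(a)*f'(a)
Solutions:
 f(a) = -sqrt(C1 + a^2)
 f(a) = sqrt(C1 + a^2)


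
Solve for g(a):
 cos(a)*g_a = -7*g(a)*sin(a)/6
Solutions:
 g(a) = C1*cos(a)^(7/6)


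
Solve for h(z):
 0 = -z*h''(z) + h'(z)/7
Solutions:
 h(z) = C1 + C2*z^(8/7)


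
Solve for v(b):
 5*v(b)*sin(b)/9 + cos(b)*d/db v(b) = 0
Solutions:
 v(b) = C1*cos(b)^(5/9)


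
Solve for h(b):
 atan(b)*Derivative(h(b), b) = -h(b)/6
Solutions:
 h(b) = C1*exp(-Integral(1/atan(b), b)/6)


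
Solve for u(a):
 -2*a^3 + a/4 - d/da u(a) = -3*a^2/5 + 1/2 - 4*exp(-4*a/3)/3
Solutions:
 u(a) = C1 - a^4/2 + a^3/5 + a^2/8 - a/2 - 1/exp(a)^(4/3)


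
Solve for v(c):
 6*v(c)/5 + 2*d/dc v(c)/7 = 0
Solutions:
 v(c) = C1*exp(-21*c/5)


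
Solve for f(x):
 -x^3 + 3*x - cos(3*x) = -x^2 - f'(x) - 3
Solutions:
 f(x) = C1 + x^4/4 - x^3/3 - 3*x^2/2 - 3*x + sin(3*x)/3


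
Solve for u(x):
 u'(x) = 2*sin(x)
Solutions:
 u(x) = C1 - 2*cos(x)


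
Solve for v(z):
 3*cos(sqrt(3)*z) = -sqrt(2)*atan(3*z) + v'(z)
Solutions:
 v(z) = C1 + sqrt(2)*(z*atan(3*z) - log(9*z^2 + 1)/6) + sqrt(3)*sin(sqrt(3)*z)


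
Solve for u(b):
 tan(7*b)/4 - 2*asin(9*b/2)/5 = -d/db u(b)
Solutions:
 u(b) = C1 + 2*b*asin(9*b/2)/5 + 2*sqrt(4 - 81*b^2)/45 + log(cos(7*b))/28


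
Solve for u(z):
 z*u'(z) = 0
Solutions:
 u(z) = C1


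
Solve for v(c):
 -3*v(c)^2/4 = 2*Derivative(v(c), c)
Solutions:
 v(c) = 8/(C1 + 3*c)


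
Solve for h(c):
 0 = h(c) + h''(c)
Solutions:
 h(c) = C1*sin(c) + C2*cos(c)


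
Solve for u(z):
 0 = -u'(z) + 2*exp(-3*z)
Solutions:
 u(z) = C1 - 2*exp(-3*z)/3


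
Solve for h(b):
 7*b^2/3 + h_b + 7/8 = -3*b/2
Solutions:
 h(b) = C1 - 7*b^3/9 - 3*b^2/4 - 7*b/8


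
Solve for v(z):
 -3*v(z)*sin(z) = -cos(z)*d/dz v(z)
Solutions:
 v(z) = C1/cos(z)^3


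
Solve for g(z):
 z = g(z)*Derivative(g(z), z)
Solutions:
 g(z) = -sqrt(C1 + z^2)
 g(z) = sqrt(C1 + z^2)


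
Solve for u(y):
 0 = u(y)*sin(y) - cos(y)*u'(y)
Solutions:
 u(y) = C1/cos(y)


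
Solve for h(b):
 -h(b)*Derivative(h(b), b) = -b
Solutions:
 h(b) = -sqrt(C1 + b^2)
 h(b) = sqrt(C1 + b^2)


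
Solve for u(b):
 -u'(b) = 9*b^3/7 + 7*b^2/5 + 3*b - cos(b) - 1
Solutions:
 u(b) = C1 - 9*b^4/28 - 7*b^3/15 - 3*b^2/2 + b + sin(b)


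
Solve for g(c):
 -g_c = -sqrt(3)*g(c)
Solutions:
 g(c) = C1*exp(sqrt(3)*c)


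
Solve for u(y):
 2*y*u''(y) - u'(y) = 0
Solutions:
 u(y) = C1 + C2*y^(3/2)


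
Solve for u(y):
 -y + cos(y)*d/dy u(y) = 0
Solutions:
 u(y) = C1 + Integral(y/cos(y), y)


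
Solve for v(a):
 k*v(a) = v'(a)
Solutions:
 v(a) = C1*exp(a*k)


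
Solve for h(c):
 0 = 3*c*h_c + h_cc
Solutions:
 h(c) = C1 + C2*erf(sqrt(6)*c/2)


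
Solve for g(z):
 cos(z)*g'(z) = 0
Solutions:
 g(z) = C1


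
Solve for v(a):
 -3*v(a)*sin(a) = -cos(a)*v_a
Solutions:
 v(a) = C1/cos(a)^3


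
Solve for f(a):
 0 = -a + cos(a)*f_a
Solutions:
 f(a) = C1 + Integral(a/cos(a), a)


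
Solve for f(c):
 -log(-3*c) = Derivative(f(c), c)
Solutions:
 f(c) = C1 - c*log(-c) + c*(1 - log(3))


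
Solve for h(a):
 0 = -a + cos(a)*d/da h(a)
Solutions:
 h(a) = C1 + Integral(a/cos(a), a)


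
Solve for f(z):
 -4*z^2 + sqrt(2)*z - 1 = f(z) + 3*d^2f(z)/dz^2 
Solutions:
 f(z) = C1*sin(sqrt(3)*z/3) + C2*cos(sqrt(3)*z/3) - 4*z^2 + sqrt(2)*z + 23
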